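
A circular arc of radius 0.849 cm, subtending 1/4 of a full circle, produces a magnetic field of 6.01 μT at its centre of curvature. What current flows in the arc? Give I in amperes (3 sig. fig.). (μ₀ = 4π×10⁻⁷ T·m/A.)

I ≈ 0.325 A

For a circular arc, B = μ₀Iφ/(4πR) with φ in radians; here φ = 1.571 rad.
So I = 4πRB/(μ₀φ) = 4π × 0.00849 × 6.01×10⁻⁶ / (4π×10⁻⁷ × 1.571) = 0.325 A.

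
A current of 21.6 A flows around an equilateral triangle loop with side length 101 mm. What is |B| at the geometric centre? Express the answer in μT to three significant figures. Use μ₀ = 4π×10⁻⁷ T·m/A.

B ≈ 385 μT

Each side is a finite straight segment at perpendicular distance d = a/(2 tan(π/3)) = 0.02916 m from the centre, with end-angles ±π/3.
One side contributes B₁ = (μ₀I/4πd)·2 sin(π/3) = 1.28×10⁻⁴ T.
All 3 sides add in the same direction: B = 3 × 1.28×10⁻⁴ = 3.85×10⁻⁴ T.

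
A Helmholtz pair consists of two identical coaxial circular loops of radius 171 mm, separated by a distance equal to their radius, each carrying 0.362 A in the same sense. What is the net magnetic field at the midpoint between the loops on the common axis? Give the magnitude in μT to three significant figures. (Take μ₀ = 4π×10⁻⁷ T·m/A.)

Each loop contributes B = μ₀IR²/[2(R²+z²)^(3/2)] on the axis, with z measured from that loop.
Loop 1 (z = 0.0855 m): B₁ = 9.52×10⁻⁷ T. Loop 2 (z = 0.0855 m): B₂ = 9.52×10⁻⁷ T.
The fields add: B = B₁ + B₂ = 1.90×10⁻⁶ T.

B ≈ 1.90 μT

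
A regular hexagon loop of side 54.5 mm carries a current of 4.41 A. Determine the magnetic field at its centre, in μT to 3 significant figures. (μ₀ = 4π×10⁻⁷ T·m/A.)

Each side is a finite straight segment at perpendicular distance d = a/(2 tan(π/6)) = 0.0472 m from the centre, with end-angles ±π/6.
One side contributes B₁ = (μ₀I/4πd)·2 sin(π/6) = 9.34×10⁻⁶ T.
All 6 sides add in the same direction: B = 6 × 9.34×10⁻⁶ = 5.61×10⁻⁵ T.

B ≈ 56.1 μT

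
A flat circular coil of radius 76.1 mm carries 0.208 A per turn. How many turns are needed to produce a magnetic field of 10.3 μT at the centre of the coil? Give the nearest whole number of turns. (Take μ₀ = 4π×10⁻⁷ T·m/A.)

N = 6

For an N-turn coil, B = Nμ₀I/(2R). A single turn gives B₁ = 1.72×10⁻⁶ T with R = 0.0761 m.
N = B/B₁ = 1.03×10⁻⁵ / 1.72×10⁻⁶ = 6.00.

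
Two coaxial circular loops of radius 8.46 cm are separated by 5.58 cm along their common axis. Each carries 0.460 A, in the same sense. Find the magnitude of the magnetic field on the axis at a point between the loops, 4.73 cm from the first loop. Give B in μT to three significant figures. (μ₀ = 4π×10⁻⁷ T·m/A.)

Each loop contributes B = μ₀IR²/[2(R²+z²)^(3/2)] on the axis, with z measured from that loop.
Loop 1 (z = 0.0473 m): B₁ = 2.27×10⁻⁶ T. Loop 2 (z = 0.0085 m): B₂ = 3.37×10⁻⁶ T.
The fields add: B = B₁ + B₂ = 5.64×10⁻⁶ T.

B ≈ 5.64 μT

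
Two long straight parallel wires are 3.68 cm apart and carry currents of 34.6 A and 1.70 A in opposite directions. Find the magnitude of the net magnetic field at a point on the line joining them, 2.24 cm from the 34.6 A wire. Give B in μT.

Each long wire gives B = μ₀I/(2πd). Distances are d₁ = 0.0224 m and d₂ = 0.0144 m.
B₁ = 3.09×10⁻⁴ T, B₂ = 2.36×10⁻⁵ T.
Between antiparallel currents both contributions point the same way, so they add. B = B₁ + B₂ = 3.09×10⁻⁴ + 2.36×10⁻⁵ = 3.33×10⁻⁴ T.

B ≈ 333 μT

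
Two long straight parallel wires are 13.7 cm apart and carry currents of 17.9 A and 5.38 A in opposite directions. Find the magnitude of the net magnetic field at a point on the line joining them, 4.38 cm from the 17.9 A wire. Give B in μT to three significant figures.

B ≈ 93.3 μT

Each long wire gives B = μ₀I/(2πd). Distances are d₁ = 0.0438 m and d₂ = 0.0932 m.
B₁ = 8.17×10⁻⁵ T, B₂ = 1.15×10⁻⁵ T.
Between antiparallel currents both contributions point the same way, so they add. B = B₁ + B₂ = 8.17×10⁻⁵ + 1.15×10⁻⁵ = 9.33×10⁻⁵ T.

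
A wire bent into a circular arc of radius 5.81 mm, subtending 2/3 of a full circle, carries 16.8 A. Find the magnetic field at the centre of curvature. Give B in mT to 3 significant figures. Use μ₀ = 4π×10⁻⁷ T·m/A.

The Biot–Savart field of a circular arc at its centre is B = μ₀Iφ/(4πR), with φ = 4.189 rad.
B = (4π×10⁻⁷ × 16.8 × 4.189) / (4π × 0.00581) = 1.21×10⁻³ T.

B ≈ 1.21 mT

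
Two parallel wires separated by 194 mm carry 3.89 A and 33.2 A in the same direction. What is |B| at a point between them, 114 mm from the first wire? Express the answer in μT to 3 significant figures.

Each long wire gives B = μ₀I/(2πd). Distances are d₁ = 0.114 m and d₂ = 0.08 m.
B₁ = 6.82×10⁻⁶ T, B₂ = 8.30×10⁻⁵ T.
Between parallel currents the two contributions point in opposite directions, so they subtract. B = |B₁ − B₂| = |6.82×10⁻⁶ − 8.30×10⁻⁵| = 7.62×10⁻⁵ T.

B ≈ 76.2 μT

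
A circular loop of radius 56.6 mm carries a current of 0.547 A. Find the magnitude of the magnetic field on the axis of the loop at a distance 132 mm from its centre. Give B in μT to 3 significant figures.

B ≈ 0.372 μT

On the axis of a circular loop, B = μ₀IR² / [2(R²+z²)^(3/2)].
R² + z² = (0.0566)² + (0.132)² = 0.02063 m², and (R²+z²)^(3/2) = 2.96×10⁻³ m³.
B = (4π×10⁻⁷ × 0.547 × 0.003204) / (2 × 2.96×10⁻³) = 3.72×10⁻⁷ T.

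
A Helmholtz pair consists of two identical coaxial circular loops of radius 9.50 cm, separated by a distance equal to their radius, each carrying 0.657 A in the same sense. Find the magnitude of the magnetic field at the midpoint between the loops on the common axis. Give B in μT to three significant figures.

Each loop contributes B = μ₀IR²/[2(R²+z²)^(3/2)] on the axis, with z measured from that loop.
Loop 1 (z = 0.0475 m): B₁ = 3.11×10⁻⁶ T. Loop 2 (z = 0.0475 m): B₂ = 3.11×10⁻⁶ T.
The fields add: B = B₁ + B₂ = 6.22×10⁻⁶ T.

B ≈ 6.22 μT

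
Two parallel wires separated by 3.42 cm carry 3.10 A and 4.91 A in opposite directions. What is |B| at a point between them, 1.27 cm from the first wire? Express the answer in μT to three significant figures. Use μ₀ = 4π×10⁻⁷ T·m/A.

B ≈ 94.5 μT

Each long wire gives B = μ₀I/(2πd). Distances are d₁ = 0.0127 m and d₂ = 0.0215 m.
B₁ = 4.88×10⁻⁵ T, B₂ = 4.57×10⁻⁵ T.
Between antiparallel currents both contributions point the same way, so they add. B = B₁ + B₂ = 4.88×10⁻⁵ + 4.57×10⁻⁵ = 9.45×10⁻⁵ T.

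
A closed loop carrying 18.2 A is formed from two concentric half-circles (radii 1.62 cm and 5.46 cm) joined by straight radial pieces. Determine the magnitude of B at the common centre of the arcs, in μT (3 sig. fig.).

B ≈ 248 μT

The radial connectors point toward the centre, so dl × r̂ = 0 and they contribute nothing.
Each semicircle gives μ₀I/(4R): inner arc 3.53×10⁻⁴ T, outer arc 1.05×10⁻⁴ T.
The two arcs carry current in opposite angular senses, so their fields oppose: B = |3.53×10⁻⁴ − 1.05×10⁻⁴| = 2.48×10⁻⁴ T.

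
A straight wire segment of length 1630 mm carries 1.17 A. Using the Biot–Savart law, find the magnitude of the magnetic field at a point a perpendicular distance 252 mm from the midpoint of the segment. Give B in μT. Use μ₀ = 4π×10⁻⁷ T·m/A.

B ≈ 0.887 μT

For a finite straight segment, B = (μ₀I/4πd)(sinθ₁ + sinθ₂), where θ₁, θ₂ are the angles from the perpendicular to each end.
The perpendicular from the point meets the wire at its midpoint, so each end is L/2 = 0.815 m away along the wire.
sinθ₁ = 0.815/√(0.815²+0.252²) = 0.9554; sinθ₂ = 0.815/√(0.815²+0.252²) = 0.9554.
B = (4π×10⁻⁷ × 1.17) / (4π × 0.252) × (0.9554 + 0.9554) = 8.87×10⁻⁷ T.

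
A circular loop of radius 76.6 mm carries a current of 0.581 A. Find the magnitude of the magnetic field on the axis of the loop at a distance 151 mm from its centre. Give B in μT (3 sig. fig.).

On the axis of a circular loop, B = μ₀IR² / [2(R²+z²)^(3/2)].
R² + z² = (0.0766)² + (0.151)² = 0.02867 m², and (R²+z²)^(3/2) = 4.85×10⁻³ m³.
B = (4π×10⁻⁷ × 0.581 × 0.005868) / (2 × 4.85×10⁻³) = 4.41×10⁻⁷ T.

B ≈ 0.441 μT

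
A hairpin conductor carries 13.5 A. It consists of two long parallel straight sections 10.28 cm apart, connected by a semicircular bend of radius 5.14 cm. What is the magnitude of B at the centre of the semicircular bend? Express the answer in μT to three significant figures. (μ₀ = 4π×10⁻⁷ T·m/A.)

The semicircular arc contributes B_arc = μ₀I·π/(4πR) = μ₀I/(4R) = 8.25×10⁻⁵ T.
Each semi-infinite lead is at perpendicular distance R = 0.0514 m from the centre, with the perpendicular foot at its near end, so it contributes μ₀I/(4πR); both point the same way, together 5.25×10⁻⁵ T.
Arc and leads all point the same direction: B = 8.25×10⁻⁵ + 5.25×10⁻⁵ = 1.35×10⁻⁴ T.

B ≈ 135 μT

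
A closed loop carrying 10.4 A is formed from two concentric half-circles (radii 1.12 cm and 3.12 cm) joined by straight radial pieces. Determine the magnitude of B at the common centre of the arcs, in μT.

B ≈ 187 μT

The radial connectors point toward the centre, so dl × r̂ = 0 and they contribute nothing.
Each semicircle gives μ₀I/(4R): inner arc 2.92×10⁻⁴ T, outer arc 1.05×10⁻⁴ T.
The two arcs carry current in opposite angular senses, so their fields oppose: B = |2.92×10⁻⁴ − 1.05×10⁻⁴| = 1.87×10⁻⁴ T.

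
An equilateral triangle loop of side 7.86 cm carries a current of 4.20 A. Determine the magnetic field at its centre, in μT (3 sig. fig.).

Each side is a finite straight segment at perpendicular distance d = a/(2 tan(π/3)) = 0.02269 m from the centre, with end-angles ±π/3.
One side contributes B₁ = (μ₀I/4πd)·2 sin(π/3) = 3.21×10⁻⁵ T.
All 3 sides add in the same direction: B = 3 × 3.21×10⁻⁵ = 9.62×10⁻⁵ T.

B ≈ 96.2 μT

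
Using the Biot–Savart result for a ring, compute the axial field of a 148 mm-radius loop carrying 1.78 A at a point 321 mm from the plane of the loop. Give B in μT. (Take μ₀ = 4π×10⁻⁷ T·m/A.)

On the axis of a circular loop, B = μ₀IR² / [2(R²+z²)^(3/2)].
R² + z² = (0.148)² + (0.321)² = 0.1249 m², and (R²+z²)^(3/2) = 4.42×10⁻² m³.
B = (4π×10⁻⁷ × 1.78 × 0.0219) / (2 × 4.42×10⁻²) = 5.55×10⁻⁷ T.

B ≈ 0.555 μT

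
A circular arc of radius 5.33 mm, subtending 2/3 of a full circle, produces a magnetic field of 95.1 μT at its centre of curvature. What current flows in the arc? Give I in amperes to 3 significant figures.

I ≈ 1.21 A

For a circular arc, B = μ₀Iφ/(4πR) with φ in radians; here φ = 4.189 rad.
So I = 4πRB/(μ₀φ) = 4π × 0.00533 × 9.51×10⁻⁵ / (4π×10⁻⁷ × 4.189) = 1.21 A.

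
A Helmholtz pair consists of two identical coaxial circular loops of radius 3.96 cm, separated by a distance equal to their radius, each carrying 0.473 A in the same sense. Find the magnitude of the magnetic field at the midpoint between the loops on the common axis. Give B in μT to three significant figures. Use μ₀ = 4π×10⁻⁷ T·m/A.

Each loop contributes B = μ₀IR²/[2(R²+z²)^(3/2)] on the axis, with z measured from that loop.
Loop 1 (z = 0.0198 m): B₁ = 5.37×10⁻⁶ T. Loop 2 (z = 0.0198 m): B₂ = 5.37×10⁻⁶ T.
The fields add: B = B₁ + B₂ = 1.07×10⁻⁵ T.

B ≈ 10.7 μT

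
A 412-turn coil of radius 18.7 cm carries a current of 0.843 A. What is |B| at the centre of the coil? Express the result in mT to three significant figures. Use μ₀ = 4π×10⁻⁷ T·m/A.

B ≈ 1.17 mT

For an N-turn flat coil, B = Nμ₀I/(2R) with R = 0.187 m.
B = 412 × 2.83×10⁻⁶ T = 1.17×10⁻³ T.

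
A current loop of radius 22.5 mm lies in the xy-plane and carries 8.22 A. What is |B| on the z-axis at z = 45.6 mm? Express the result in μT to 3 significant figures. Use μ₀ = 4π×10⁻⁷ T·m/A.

On the axis of a circular loop, B = μ₀IR² / [2(R²+z²)^(3/2)].
R² + z² = (0.0225)² + (0.0456)² = 0.002586 m², and (R²+z²)^(3/2) = 1.31×10⁻⁴ m³.
B = (4π×10⁻⁷ × 8.22 × 0.0005062) / (2 × 1.31×10⁻⁴) = 1.99×10⁻⁵ T.

B ≈ 19.9 μT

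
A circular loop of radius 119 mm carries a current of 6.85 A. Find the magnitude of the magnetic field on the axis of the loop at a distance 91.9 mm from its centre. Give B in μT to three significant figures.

On the axis of a circular loop, B = μ₀IR² / [2(R²+z²)^(3/2)].
R² + z² = (0.119)² + (0.0919)² = 0.02261 m², and (R²+z²)^(3/2) = 3.40×10⁻³ m³.
B = (4π×10⁻⁷ × 6.85 × 0.01416) / (2 × 3.40×10⁻³) = 1.79×10⁻⁵ T.

B ≈ 17.9 μT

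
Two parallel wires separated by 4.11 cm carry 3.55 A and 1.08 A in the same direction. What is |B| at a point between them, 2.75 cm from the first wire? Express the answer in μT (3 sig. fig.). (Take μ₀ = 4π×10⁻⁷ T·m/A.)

B ≈ 9.94 μT

Each long wire gives B = μ₀I/(2πd). Distances are d₁ = 0.0275 m and d₂ = 0.0136 m.
B₁ = 2.58×10⁻⁵ T, B₂ = 1.59×10⁻⁵ T.
Between parallel currents the two contributions point in opposite directions, so they subtract. B = |B₁ − B₂| = |2.58×10⁻⁵ − 1.59×10⁻⁵| = 9.94×10⁻⁶ T.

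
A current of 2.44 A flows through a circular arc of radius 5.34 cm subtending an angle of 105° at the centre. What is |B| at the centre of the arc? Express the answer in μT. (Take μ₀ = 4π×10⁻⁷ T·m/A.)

B ≈ 8.37 μT

The Biot–Savart field of a circular arc at its centre is B = μ₀Iφ/(4πR), with φ = 1.833 rad.
B = (4π×10⁻⁷ × 2.44 × 1.833) / (4π × 0.0534) = 8.37×10⁻⁶ T.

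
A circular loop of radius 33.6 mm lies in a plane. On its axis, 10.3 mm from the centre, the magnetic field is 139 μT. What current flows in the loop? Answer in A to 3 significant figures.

On the axis of a loop, B = μ₀IR²/[2(R²+z²)^(3/2)], so I = 2B(R²+z²)^(3/2)/(μ₀R²).
R² + z² = 0.001129 + 0.0001061 = 0.001235 m²; raised to 3/2 gives 4.34×10⁻⁵ m³.
I = 2 × 1.39×10⁻⁴ × 4.34×10⁻⁵ / (1.26×10⁻⁶ × 0.001129) = 8.51 A.

I ≈ 8.51 A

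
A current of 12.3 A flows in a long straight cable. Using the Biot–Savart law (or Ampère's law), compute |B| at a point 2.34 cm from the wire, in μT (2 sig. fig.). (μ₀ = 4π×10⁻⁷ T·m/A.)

B ≈ 110 μT

For an infinitely long straight wire, B = μ₀I/(2πd).
B = (4π×10⁻⁷ × 12.3) / (2π × 0.0234) = 1.05×10⁻⁴ T.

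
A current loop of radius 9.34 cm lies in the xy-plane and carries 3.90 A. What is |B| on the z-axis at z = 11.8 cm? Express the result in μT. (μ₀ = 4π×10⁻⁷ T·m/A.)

On the axis of a circular loop, B = μ₀IR² / [2(R²+z²)^(3/2)].
R² + z² = (0.0934)² + (0.118)² = 0.02265 m², and (R²+z²)^(3/2) = 3.41×10⁻³ m³.
B = (4π×10⁻⁷ × 3.90 × 0.008724) / (2 × 3.41×10⁻³) = 6.27×10⁻⁶ T.

B ≈ 6.27 μT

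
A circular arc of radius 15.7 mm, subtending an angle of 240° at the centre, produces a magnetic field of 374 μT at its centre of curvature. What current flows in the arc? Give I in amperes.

I ≈ 14.0 A

For a circular arc, B = μ₀Iφ/(4πR) with φ in radians; here φ = 4.189 rad.
So I = 4πRB/(μ₀φ) = 4π × 0.0157 × 3.74×10⁻⁴ / (4π×10⁻⁷ × 4.189) = 14.0 A.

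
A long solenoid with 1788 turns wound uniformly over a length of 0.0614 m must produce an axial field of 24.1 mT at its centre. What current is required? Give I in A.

Inside a long solenoid B = μ₀nI with n = 2.912×10⁴ m⁻¹, so I = B/(μ₀n).
I = 2.41×10⁻² / (4π×10⁻⁷ × 2.912×10⁴) = 0.659 A.

I ≈ 0.659 A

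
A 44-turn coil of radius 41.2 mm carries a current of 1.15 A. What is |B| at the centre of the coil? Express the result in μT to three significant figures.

B ≈ 772 μT

For an N-turn flat coil, B = Nμ₀I/(2R) with R = 0.0412 m.
B = 44 × 1.75×10⁻⁵ T = 7.72×10⁻⁴ T.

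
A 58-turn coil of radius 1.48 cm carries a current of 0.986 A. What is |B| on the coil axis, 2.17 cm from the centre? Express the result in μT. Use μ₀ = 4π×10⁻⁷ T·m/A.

B ≈ 434 μT

For an N-turn flat coil, B = Nμ₀IR²/[2(R²+z²)^(3/2)] with R = 0.0148 m, z = 0.0217 m.
B = 58 × 7.49×10⁻⁶ T = 4.34×10⁻⁴ T.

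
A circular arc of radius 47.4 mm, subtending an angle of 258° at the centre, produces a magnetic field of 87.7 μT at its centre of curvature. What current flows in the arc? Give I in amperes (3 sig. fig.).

For a circular arc, B = μ₀Iφ/(4πR) with φ in radians; here φ = 4.503 rad.
So I = 4πRB/(μ₀φ) = 4π × 0.0474 × 8.77×10⁻⁵ / (4π×10⁻⁷ × 4.503) = 9.23 A.

I ≈ 9.23 A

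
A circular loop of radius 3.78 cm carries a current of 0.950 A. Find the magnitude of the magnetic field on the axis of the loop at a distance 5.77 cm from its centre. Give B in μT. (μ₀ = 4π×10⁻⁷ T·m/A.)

On the axis of a circular loop, B = μ₀IR² / [2(R²+z²)^(3/2)].
R² + z² = (0.0378)² + (0.0577)² = 0.004758 m², and (R²+z²)^(3/2) = 3.28×10⁻⁴ m³.
B = (4π×10⁻⁷ × 0.950 × 0.001429) / (2 × 3.28×10⁻⁴) = 2.60×10⁻⁶ T.

B ≈ 2.60 μT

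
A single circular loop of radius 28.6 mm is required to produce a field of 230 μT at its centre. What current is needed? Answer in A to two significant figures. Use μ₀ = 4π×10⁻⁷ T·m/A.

I ≈ 10 A

At the centre of a circular loop B = μ₀I/(2R), so I = 2RB/μ₀.
With R = 0.0286 m, I = 2 × 0.0286 × 2.30×10⁻⁴ / (4π×10⁻⁷) = 10.5 A.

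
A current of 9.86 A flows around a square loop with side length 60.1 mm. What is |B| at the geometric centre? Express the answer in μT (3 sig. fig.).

B ≈ 186 μT

Each side is a finite straight segment at perpendicular distance d = a/(2 tan(π/4)) = 0.03005 m from the centre, with end-angles ±π/4.
One side contributes B₁ = (μ₀I/4πd)·2 sin(π/4) = 4.64×10⁻⁵ T.
All 4 sides add in the same direction: B = 4 × 4.64×10⁻⁵ = 1.86×10⁻⁴ T.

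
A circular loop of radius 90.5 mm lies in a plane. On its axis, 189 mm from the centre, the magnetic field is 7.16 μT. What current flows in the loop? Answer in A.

I ≈ 12.8 A

On the axis of a loop, B = μ₀IR²/[2(R²+z²)^(3/2)], so I = 2B(R²+z²)^(3/2)/(μ₀R²).
R² + z² = 0.00819 + 0.03572 = 0.04391 m²; raised to 3/2 gives 9.20×10⁻³ m³.
I = 2 × 7.16×10⁻⁶ × 9.20×10⁻³ / (1.26×10⁻⁶ × 0.00819) = 12.8 A.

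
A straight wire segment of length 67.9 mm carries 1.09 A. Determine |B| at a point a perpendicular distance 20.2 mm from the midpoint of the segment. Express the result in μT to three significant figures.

B ≈ 9.27 μT

For a finite straight segment, B = (μ₀I/4πd)(sinθ₁ + sinθ₂), where θ₁, θ₂ are the angles from the perpendicular to each end.
The perpendicular from the point meets the wire at its midpoint, so each end is L/2 = 0.03395 m away along the wire.
sinθ₁ = 0.03395/√(0.03395²+0.0202²) = 0.8594; sinθ₂ = 0.03395/√(0.03395²+0.0202²) = 0.8594.
B = (4π×10⁻⁷ × 1.09) / (4π × 0.0202) × (0.8594 + 0.8594) = 9.27×10⁻⁶ T.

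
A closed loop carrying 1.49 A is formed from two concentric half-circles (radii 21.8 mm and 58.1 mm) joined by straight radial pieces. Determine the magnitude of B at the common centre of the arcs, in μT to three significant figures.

The radial connectors point toward the centre, so dl × r̂ = 0 and they contribute nothing.
Each semicircle gives μ₀I/(4R): inner arc 2.15×10⁻⁵ T, outer arc 8.06×10⁻⁶ T.
The two arcs carry current in opposite angular senses, so their fields oppose: B = |2.15×10⁻⁵ − 8.06×10⁻⁶| = 1.34×10⁻⁵ T.

B ≈ 13.4 μT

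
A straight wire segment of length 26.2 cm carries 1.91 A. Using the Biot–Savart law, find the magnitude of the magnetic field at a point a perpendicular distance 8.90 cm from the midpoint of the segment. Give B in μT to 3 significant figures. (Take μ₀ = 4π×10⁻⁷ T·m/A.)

For a finite straight segment, B = (μ₀I/4πd)(sinθ₁ + sinθ₂), where θ₁, θ₂ are the angles from the perpendicular to each end.
The perpendicular from the point meets the wire at its midpoint, so each end is L/2 = 0.131 m away along the wire.
sinθ₁ = 0.131/√(0.131²+0.089²) = 0.8272; sinθ₂ = 0.131/√(0.131²+0.089²) = 0.8272.
B = (4π×10⁻⁷ × 1.91) / (4π × 0.089) × (0.8272 + 0.8272) = 3.55×10⁻⁶ T.

B ≈ 3.55 μT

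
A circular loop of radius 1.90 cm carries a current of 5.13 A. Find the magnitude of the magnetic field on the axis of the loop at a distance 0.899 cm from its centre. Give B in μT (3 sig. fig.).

On the axis of a circular loop, B = μ₀IR² / [2(R²+z²)^(3/2)].
R² + z² = (0.019)² + (0.00899)² = 0.0004418 m², and (R²+z²)^(3/2) = 9.29×10⁻⁶ m³.
B = (4π×10⁻⁷ × 5.13 × 0.000361) / (2 × 9.29×10⁻⁶) = 1.25×10⁻⁴ T.

B ≈ 125 μT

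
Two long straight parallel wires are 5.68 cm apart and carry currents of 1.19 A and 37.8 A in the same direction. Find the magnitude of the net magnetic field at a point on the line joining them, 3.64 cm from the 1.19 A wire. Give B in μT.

Each long wire gives B = μ₀I/(2πd). Distances are d₁ = 0.0364 m and d₂ = 0.0204 m.
B₁ = 6.54×10⁻⁶ T, B₂ = 3.71×10⁻⁴ T.
Between parallel currents the two contributions point in opposite directions, so they subtract. B = |B₁ − B₂| = |6.54×10⁻⁶ − 3.71×10⁻⁴| = 3.64×10⁻⁴ T.

B ≈ 364 μT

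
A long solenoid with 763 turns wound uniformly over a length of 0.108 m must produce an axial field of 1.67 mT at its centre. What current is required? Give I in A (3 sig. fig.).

I ≈ 0.188 A

Inside a long solenoid B = μ₀nI with n = 7065 m⁻¹, so I = B/(μ₀n).
I = 1.67×10⁻³ / (4π×10⁻⁷ × 7065) = 0.188 A.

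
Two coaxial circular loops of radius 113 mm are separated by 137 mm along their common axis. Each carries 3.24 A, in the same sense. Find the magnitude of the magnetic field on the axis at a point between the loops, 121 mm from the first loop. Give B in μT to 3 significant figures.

B ≈ 23.2 μT

Each loop contributes B = μ₀IR²/[2(R²+z²)^(3/2)] on the axis, with z measured from that loop.
Loop 1 (z = 0.121 m): B₁ = 5.73×10⁻⁶ T. Loop 2 (z = 0.016 m): B₂ = 1.75×10⁻⁵ T.
The fields add: B = B₁ + B₂ = 2.32×10⁻⁵ T.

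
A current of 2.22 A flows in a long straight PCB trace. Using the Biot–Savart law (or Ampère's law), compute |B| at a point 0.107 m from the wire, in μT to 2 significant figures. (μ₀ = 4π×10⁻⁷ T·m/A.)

B ≈ 4.1 μT

For an infinitely long straight wire, B = μ₀I/(2πd).
B = (4π×10⁻⁷ × 2.22) / (2π × 0.107) = 4.15×10⁻⁶ T.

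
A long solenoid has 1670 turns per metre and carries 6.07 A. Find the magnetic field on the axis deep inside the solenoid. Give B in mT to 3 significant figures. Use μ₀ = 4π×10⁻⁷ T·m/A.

B ≈ 12.7 mT

Inside a long solenoid, B = μ₀nI with n = 1670 turns/m.
B = 4π×10⁻⁷ × 1670 × 6.07 = 1.27×10⁻² T.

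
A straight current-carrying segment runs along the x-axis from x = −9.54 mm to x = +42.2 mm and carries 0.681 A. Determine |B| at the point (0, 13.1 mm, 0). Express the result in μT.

For a finite straight segment, B = (μ₀I/4πd)(sinθ₁ + sinθ₂), where θ₁, θ₂ are the angles from the perpendicular to each end.
The perpendicular distance is d = 0.0131 m; the end-offsets along the wire are a = 0.00954 m and b = 0.0422 m.
sinθ₁ = 0.00954/√(0.00954²+0.0131²) = 0.5887; sinθ₂ = 0.0422/√(0.0422²+0.0131²) = 0.9550.
B = (4π×10⁻⁷ × 0.681) / (4π × 0.0131) × (0.5887 + 0.9550) = 8.03×10⁻⁶ T.

B ≈ 8.03 μT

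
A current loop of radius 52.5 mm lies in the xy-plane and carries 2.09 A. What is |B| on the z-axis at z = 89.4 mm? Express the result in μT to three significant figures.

B ≈ 3.25 μT

On the axis of a circular loop, B = μ₀IR² / [2(R²+z²)^(3/2)].
R² + z² = (0.0525)² + (0.0894)² = 0.01075 m², and (R²+z²)^(3/2) = 1.11×10⁻³ m³.
B = (4π×10⁻⁷ × 2.09 × 0.002756) / (2 × 1.11×10⁻³) = 3.25×10⁻⁶ T.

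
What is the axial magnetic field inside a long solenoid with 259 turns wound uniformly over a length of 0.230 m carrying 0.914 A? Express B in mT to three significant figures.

Inside a long solenoid, B = μ₀nI with n = 1126 turns/m.
B = 4π×10⁻⁷ × 1126 × 0.914 = 1.29×10⁻³ T.

B ≈ 1.29 mT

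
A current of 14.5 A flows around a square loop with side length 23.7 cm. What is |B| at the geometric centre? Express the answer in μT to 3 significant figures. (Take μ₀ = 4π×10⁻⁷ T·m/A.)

Each side is a finite straight segment at perpendicular distance d = a/(2 tan(π/4)) = 0.1185 m from the centre, with end-angles ±π/4.
One side contributes B₁ = (μ₀I/4πd)·2 sin(π/4) = 1.73×10⁻⁵ T.
All 4 sides add in the same direction: B = 4 × 1.73×10⁻⁵ = 6.92×10⁻⁵ T.

B ≈ 69.2 μT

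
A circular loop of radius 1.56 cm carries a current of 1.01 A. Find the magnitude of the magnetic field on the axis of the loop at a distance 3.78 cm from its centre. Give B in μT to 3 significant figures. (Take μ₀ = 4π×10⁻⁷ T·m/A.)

On the axis of a circular loop, B = μ₀IR² / [2(R²+z²)^(3/2)].
R² + z² = (0.0156)² + (0.0378)² = 0.001672 m², and (R²+z²)^(3/2) = 6.84×10⁻⁵ m³.
B = (4π×10⁻⁷ × 1.01 × 0.0002434) / (2 × 6.84×10⁻⁵) = 2.26×10⁻⁶ T.

B ≈ 2.26 μT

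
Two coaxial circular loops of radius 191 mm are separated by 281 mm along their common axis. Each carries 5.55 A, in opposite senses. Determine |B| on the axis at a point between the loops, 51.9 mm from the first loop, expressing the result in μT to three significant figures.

Each loop contributes B = μ₀IR²/[2(R²+z²)^(3/2)] on the axis, with z measured from that loop.
Loop 1 (z = 0.0519 m): B₁ = 1.64×10⁻⁵ T. Loop 2 (z = 0.2291 m): B₂ = 4.79×10⁻⁶ T.
The fields oppose: B = |B₁ − B₂| = 1.16×10⁻⁵ T.

B ≈ 11.6 μT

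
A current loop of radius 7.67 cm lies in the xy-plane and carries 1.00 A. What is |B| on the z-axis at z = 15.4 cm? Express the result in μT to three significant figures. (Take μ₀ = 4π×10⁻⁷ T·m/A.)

On the axis of a circular loop, B = μ₀IR² / [2(R²+z²)^(3/2)].
R² + z² = (0.0767)² + (0.154)² = 0.0296 m², and (R²+z²)^(3/2) = 5.09×10⁻³ m³.
B = (4π×10⁻⁷ × 1.00 × 0.005883) / (2 × 5.09×10⁻³) = 7.26×10⁻⁷ T.

B ≈ 0.726 μT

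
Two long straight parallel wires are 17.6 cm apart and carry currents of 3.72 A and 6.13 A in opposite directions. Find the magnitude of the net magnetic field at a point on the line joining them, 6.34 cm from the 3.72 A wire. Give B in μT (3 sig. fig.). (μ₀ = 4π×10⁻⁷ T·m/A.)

B ≈ 22.6 μT

Each long wire gives B = μ₀I/(2πd). Distances are d₁ = 0.0634 m and d₂ = 0.1126 m.
B₁ = 1.17×10⁻⁵ T, B₂ = 1.09×10⁻⁵ T.
Between antiparallel currents both contributions point the same way, so they add. B = B₁ + B₂ = 1.17×10⁻⁵ + 1.09×10⁻⁵ = 2.26×10⁻⁵ T.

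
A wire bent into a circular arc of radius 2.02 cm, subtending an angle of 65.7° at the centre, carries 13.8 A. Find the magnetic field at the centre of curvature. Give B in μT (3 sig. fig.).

The Biot–Savart field of a circular arc at its centre is B = μ₀Iφ/(4πR), with φ = 1.147 rad.
B = (4π×10⁻⁷ × 13.8 × 1.147) / (4π × 0.0202) = 7.83×10⁻⁵ T.

B ≈ 78.3 μT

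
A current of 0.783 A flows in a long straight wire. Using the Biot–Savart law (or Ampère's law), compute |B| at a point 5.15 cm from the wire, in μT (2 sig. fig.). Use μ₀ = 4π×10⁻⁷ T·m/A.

For an infinitely long straight wire, B = μ₀I/(2πd).
B = (4π×10⁻⁷ × 0.783) / (2π × 0.0515) = 3.04×10⁻⁶ T.

B ≈ 3.0 μT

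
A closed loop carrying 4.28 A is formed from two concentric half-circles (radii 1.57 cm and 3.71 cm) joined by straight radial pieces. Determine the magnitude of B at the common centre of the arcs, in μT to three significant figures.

B ≈ 49.4 μT

The radial connectors point toward the centre, so dl × r̂ = 0 and they contribute nothing.
Each semicircle gives μ₀I/(4R): inner arc 8.56×10⁻⁵ T, outer arc 3.62×10⁻⁵ T.
The two arcs carry current in opposite angular senses, so their fields oppose: B = |8.56×10⁻⁵ − 3.62×10⁻⁵| = 4.94×10⁻⁵ T.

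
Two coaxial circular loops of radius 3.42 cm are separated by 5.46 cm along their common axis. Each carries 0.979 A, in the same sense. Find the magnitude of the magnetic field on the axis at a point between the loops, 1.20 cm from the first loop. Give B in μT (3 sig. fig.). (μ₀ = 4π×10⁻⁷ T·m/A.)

B ≈ 19.5 μT

Each loop contributes B = μ₀IR²/[2(R²+z²)^(3/2)] on the axis, with z measured from that loop.
Loop 1 (z = 0.012 m): B₁ = 1.51×10⁻⁵ T. Loop 2 (z = 0.0426 m): B₂ = 4.41×10⁻⁶ T.
The fields add: B = B₁ + B₂ = 1.95×10⁻⁵ T.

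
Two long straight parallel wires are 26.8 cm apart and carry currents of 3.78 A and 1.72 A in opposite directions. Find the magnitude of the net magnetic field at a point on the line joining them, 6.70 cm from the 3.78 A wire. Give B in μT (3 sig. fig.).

B ≈ 13.0 μT

Each long wire gives B = μ₀I/(2πd). Distances are d₁ = 0.067 m and d₂ = 0.201 m.
B₁ = 1.13×10⁻⁵ T, B₂ = 1.71×10⁻⁶ T.
Between antiparallel currents both contributions point the same way, so they add. B = B₁ + B₂ = 1.13×10⁻⁵ + 1.71×10⁻⁶ = 1.30×10⁻⁵ T.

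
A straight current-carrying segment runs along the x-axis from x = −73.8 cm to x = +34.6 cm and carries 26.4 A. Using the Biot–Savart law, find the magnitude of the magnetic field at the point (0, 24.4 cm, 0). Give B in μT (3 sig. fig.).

For a finite straight segment, B = (μ₀I/4πd)(sinθ₁ + sinθ₂), where θ₁, θ₂ are the angles from the perpendicular to each end.
The perpendicular distance is d = 0.244 m; the end-offsets along the wire are a = 0.738 m and b = 0.346 m.
sinθ₁ = 0.738/√(0.738²+0.244²) = 0.9495; sinθ₂ = 0.346/√(0.346²+0.244²) = 0.8172.
B = (4π×10⁻⁷ × 26.4) / (4π × 0.244) × (0.9495 + 0.8172) = 1.91×10⁻⁵ T.

B ≈ 19.1 μT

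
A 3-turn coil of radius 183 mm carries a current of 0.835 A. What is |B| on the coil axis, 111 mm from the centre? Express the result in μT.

B ≈ 5.38 μT

For an N-turn flat coil, B = Nμ₀IR²/[2(R²+z²)^(3/2)] with R = 0.183 m, z = 0.111 m.
B = 3 × 1.79×10⁻⁶ T = 5.38×10⁻⁶ T.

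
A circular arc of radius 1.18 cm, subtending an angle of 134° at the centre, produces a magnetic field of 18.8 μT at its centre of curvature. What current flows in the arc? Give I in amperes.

For a circular arc, B = μ₀Iφ/(4πR) with φ in radians; here φ = 2.339 rad.
So I = 4πRB/(μ₀φ) = 4π × 0.0118 × 1.88×10⁻⁵ / (4π×10⁻⁷ × 2.339) = 0.949 A.

I ≈ 0.949 A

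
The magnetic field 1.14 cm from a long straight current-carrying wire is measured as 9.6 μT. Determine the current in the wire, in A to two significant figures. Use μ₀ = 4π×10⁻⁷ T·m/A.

I ≈ 0.55 A

For a long straight wire B = μ₀I/(2πd), so I = 2πdB/μ₀.
I = 2π × 0.0114 × 9.60×10⁻⁶ / (4π×10⁻⁷) = 0.547 A.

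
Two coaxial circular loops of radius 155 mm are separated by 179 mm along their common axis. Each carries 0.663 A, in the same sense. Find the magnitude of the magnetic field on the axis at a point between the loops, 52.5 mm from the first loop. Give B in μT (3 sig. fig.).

Each loop contributes B = μ₀IR²/[2(R²+z²)^(3/2)] on the axis, with z measured from that loop.
Loop 1 (z = 0.0525 m): B₁ = 2.28×10⁻⁶ T. Loop 2 (z = 0.1265 m): B₂ = 1.25×10⁻⁶ T.
The fields add: B = B₁ + B₂ = 3.53×10⁻⁶ T.

B ≈ 3.53 μT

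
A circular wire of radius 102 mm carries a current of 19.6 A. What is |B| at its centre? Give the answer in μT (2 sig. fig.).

At the centre of a circular loop the Biot–Savart law gives B = μ₀I/(2R).
B = (4π×10⁻⁷ × 19.6) / (2 × 0.102) = 1.21×10⁻⁴ T.

B ≈ 120 μT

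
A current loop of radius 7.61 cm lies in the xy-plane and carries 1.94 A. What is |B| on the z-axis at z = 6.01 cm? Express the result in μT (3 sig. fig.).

B ≈ 7.74 μT

On the axis of a circular loop, B = μ₀IR² / [2(R²+z²)^(3/2)].
R² + z² = (0.0761)² + (0.0601)² = 0.009403 m², and (R²+z²)^(3/2) = 9.12×10⁻⁴ m³.
B = (4π×10⁻⁷ × 1.94 × 0.005791) / (2 × 9.12×10⁻⁴) = 7.74×10⁻⁶ T.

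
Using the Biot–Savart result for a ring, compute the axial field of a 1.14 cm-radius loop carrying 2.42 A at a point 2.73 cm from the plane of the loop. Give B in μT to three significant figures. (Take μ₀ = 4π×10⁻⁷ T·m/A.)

B ≈ 7.63 μT

On the axis of a circular loop, B = μ₀IR² / [2(R²+z²)^(3/2)].
R² + z² = (0.0114)² + (0.0273)² = 0.0008753 m², and (R²+z²)^(3/2) = 2.59×10⁻⁵ m³.
B = (4π×10⁻⁷ × 2.42 × 0.00013) / (2 × 2.59×10⁻⁵) = 7.63×10⁻⁶ T.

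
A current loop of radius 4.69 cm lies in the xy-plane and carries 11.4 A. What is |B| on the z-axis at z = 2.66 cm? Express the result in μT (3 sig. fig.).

On the axis of a circular loop, B = μ₀IR² / [2(R²+z²)^(3/2)].
R² + z² = (0.0469)² + (0.0266)² = 0.002907 m², and (R²+z²)^(3/2) = 1.57×10⁻⁴ m³.
B = (4π×10⁻⁷ × 11.4 × 0.0022) / (2 × 1.57×10⁻⁴) = 1.01×10⁻⁴ T.

B ≈ 101 μT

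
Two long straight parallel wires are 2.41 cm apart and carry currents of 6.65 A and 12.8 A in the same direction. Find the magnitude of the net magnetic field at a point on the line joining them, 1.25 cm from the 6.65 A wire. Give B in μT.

B ≈ 114 μT

Each long wire gives B = μ₀I/(2πd). Distances are d₁ = 0.0125 m and d₂ = 0.0116 m.
B₁ = 1.06×10⁻⁴ T, B₂ = 2.21×10⁻⁴ T.
Between parallel currents the two contributions point in opposite directions, so they subtract. B = |B₁ − B₂| = |1.06×10⁻⁴ − 2.21×10⁻⁴| = 1.14×10⁻⁴ T.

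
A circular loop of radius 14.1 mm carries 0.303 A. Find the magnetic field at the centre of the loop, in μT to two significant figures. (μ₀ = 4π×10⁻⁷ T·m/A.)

At the centre of a circular loop the Biot–Savart law gives B = μ₀I/(2R).
B = (4π×10⁻⁷ × 0.303) / (2 × 0.0141) = 1.35×10⁻⁵ T.

B ≈ 14 μT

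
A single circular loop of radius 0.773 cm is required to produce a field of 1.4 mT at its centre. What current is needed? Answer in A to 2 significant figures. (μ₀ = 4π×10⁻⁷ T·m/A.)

At the centre of a circular loop B = μ₀I/(2R), so I = 2RB/μ₀.
With R = 0.00773 m, I = 2 × 0.00773 × 1.40×10⁻³ / (4π×10⁻⁷) = 17.2 A.

I ≈ 17 A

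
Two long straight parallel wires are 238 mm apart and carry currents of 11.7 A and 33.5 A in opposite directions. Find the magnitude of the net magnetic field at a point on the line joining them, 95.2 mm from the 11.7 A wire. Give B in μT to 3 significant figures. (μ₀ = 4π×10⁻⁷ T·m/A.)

B ≈ 71.5 μT

Each long wire gives B = μ₀I/(2πd). Distances are d₁ = 0.0952 m and d₂ = 0.1428 m.
B₁ = 2.46×10⁻⁵ T, B₂ = 4.69×10⁻⁵ T.
Between antiparallel currents both contributions point the same way, so they add. B = B₁ + B₂ = 2.46×10⁻⁵ + 4.69×10⁻⁵ = 7.15×10⁻⁵ T.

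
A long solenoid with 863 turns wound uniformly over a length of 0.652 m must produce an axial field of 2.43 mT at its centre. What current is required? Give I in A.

I ≈ 1.46 A

Inside a long solenoid B = μ₀nI with n = 1324 m⁻¹, so I = B/(μ₀n).
I = 2.43×10⁻³ / (4π×10⁻⁷ × 1324) = 1.46 A.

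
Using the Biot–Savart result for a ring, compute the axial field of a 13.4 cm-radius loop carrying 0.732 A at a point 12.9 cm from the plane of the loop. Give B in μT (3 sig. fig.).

B ≈ 1.28 μT

On the axis of a circular loop, B = μ₀IR² / [2(R²+z²)^(3/2)].
R² + z² = (0.134)² + (0.129)² = 0.0346 m², and (R²+z²)^(3/2) = 6.44×10⁻³ m³.
B = (4π×10⁻⁷ × 0.732 × 0.01796) / (2 × 6.44×10⁻³) = 1.28×10⁻⁶ T.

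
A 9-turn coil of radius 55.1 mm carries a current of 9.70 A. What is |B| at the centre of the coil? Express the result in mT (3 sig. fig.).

B ≈ 0.996 mT

For an N-turn flat coil, B = Nμ₀I/(2R) with R = 0.0551 m.
B = 9 × 1.11×10⁻⁴ T = 9.96×10⁻⁴ T.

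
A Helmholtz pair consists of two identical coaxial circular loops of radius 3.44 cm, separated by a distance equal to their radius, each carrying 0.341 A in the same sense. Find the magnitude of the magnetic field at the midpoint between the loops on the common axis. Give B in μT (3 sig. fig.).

B ≈ 8.91 μT

Each loop contributes B = μ₀IR²/[2(R²+z²)^(3/2)] on the axis, with z measured from that loop.
Loop 1 (z = 0.0172 m): B₁ = 4.46×10⁻⁶ T. Loop 2 (z = 0.0172 m): B₂ = 4.46×10⁻⁶ T.
The fields add: B = B₁ + B₂ = 8.91×10⁻⁶ T.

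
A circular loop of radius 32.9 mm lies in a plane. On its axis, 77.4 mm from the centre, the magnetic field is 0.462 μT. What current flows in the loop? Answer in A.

I ≈ 0.404 A

On the axis of a loop, B = μ₀IR²/[2(R²+z²)^(3/2)], so I = 2B(R²+z²)^(3/2)/(μ₀R²).
R² + z² = 0.001082 + 0.005991 = 0.007073 m²; raised to 3/2 gives 5.95×10⁻⁴ m³.
I = 2 × 4.62×10⁻⁷ × 5.95×10⁻⁴ / (1.26×10⁻⁶ × 0.001082) = 0.404 A.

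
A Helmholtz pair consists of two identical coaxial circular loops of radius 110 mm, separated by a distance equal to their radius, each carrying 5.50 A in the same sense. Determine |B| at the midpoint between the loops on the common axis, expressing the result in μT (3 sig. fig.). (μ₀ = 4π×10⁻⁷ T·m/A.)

Each loop contributes B = μ₀IR²/[2(R²+z²)^(3/2)] on the axis, with z measured from that loop.
Loop 1 (z = 0.055 m): B₁ = 2.25×10⁻⁵ T. Loop 2 (z = 0.055 m): B₂ = 2.25×10⁻⁵ T.
The fields add: B = B₁ + B₂ = 4.50×10⁻⁵ T.

B ≈ 45.0 μT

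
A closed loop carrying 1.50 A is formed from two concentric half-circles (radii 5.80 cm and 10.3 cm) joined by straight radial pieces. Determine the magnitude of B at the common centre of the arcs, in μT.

B ≈ 3.55 μT

The radial connectors point toward the centre, so dl × r̂ = 0 and they contribute nothing.
Each semicircle gives μ₀I/(4R): inner arc 8.12×10⁻⁶ T, outer arc 4.58×10⁻⁶ T.
The two arcs carry current in opposite angular senses, so their fields oppose: B = |8.12×10⁻⁶ − 4.58×10⁻⁶| = 3.55×10⁻⁶ T.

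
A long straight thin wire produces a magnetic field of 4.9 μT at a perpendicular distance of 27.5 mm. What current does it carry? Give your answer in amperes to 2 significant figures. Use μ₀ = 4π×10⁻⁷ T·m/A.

I ≈ 0.67 A

For a long straight wire B = μ₀I/(2πd), so I = 2πdB/μ₀.
I = 2π × 0.0275 × 4.90×10⁻⁶ / (4π×10⁻⁷) = 0.674 A.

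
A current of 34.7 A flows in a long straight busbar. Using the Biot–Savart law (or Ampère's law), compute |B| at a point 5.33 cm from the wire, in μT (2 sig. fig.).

B ≈ 130 μT

For an infinitely long straight wire, B = μ₀I/(2πd).
B = (4π×10⁻⁷ × 34.7) / (2π × 0.0533) = 1.30×10⁻⁴ T.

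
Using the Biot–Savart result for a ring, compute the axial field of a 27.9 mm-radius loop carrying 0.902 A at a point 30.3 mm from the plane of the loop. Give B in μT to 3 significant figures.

On the axis of a circular loop, B = μ₀IR² / [2(R²+z²)^(3/2)].
R² + z² = (0.0279)² + (0.0303)² = 0.001696 m², and (R²+z²)^(3/2) = 6.99×10⁻⁵ m³.
B = (4π×10⁻⁷ × 0.902 × 0.0007784) / (2 × 6.99×10⁻⁵) = 6.31×10⁻⁶ T.

B ≈ 6.31 μT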